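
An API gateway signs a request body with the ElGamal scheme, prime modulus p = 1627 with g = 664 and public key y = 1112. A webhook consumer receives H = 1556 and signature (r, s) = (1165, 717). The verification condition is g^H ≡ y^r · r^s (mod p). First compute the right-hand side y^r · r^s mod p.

1112^2 = 1236544 ≡ 24
1112^4 ≡ 24^2 = 576
1112^8 ≡ 576^2 = 331776 ≡ 1495
1112^16 ≡ 1495^2 = 2235025 ≡ 1154
1112^32 ≡ 1154^2 = 1331716 ≡ 830
1112^64 ≡ 830^2 = 688900 ≡ 679
1112^128 ≡ 679^2 = 461041 ≡ 600
1112^256 ≡ 600^2 = 360000 ≡ 433
1112^512 ≡ 433^2 = 187489 ≡ 384
1112^1024 ≡ 384^2 = 147456 ≡ 1026
1165 = 1024 + 128 + 8 + 4 + 1, so 1112^1165 ≡ 1026·600·1495·576·1112 ≡ 1412 (mod 1627)
1165^2 = 1357225 ≡ 307
1165^4 ≡ 307^2 = 94249 ≡ 1510
1165^8 ≡ 1510^2 = 2280100 ≡ 673
1165^16 ≡ 673^2 = 452929 ≡ 623
1165^32 ≡ 623^2 = 388129 ≡ 903
1165^64 ≡ 903^2 = 815409 ≡ 282
1165^128 ≡ 282^2 = 79524 ≡ 1428
1165^256 ≡ 1428^2 = 2039184 ≡ 553
1165^512 ≡ 553^2 = 305809 ≡ 1560
717 = 512 + 128 + 64 + 8 + 4 + 1, so 1165^717 ≡ 1560·1428·282·673·1510·1165 ≡ 119 (mod 1627)
y^r · r^s ≡ 1412·119 = 168028 ≡ 447 (mod 1627)

447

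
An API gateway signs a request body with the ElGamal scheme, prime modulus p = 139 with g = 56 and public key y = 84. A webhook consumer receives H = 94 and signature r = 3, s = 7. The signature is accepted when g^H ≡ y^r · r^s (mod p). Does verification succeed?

Left side g^H mod p:
56^2 = 3136 ≡ 78
56^4 ≡ 78^2 = 6084 ≡ 107
56^8 ≡ 107^2 = 11449 ≡ 51
56^16 ≡ 51^2 = 2601 ≡ 99
56^32 ≡ 99^2 = 9801 ≡ 71
56^64 ≡ 71^2 = 5041 ≡ 37
94 = 64 + 16 + 8 + 4 + 2, so 56^94 ≡ 37·99·51·107·78 ≡ 121 (mod 139)
Right side y^r · r^s mod p:
84^2 = 7056 ≡ 106
3 = 2 + 1, so 84^3 ≡ 106·84 ≡ 8 (mod 139)
3^2 = 9
3^4 ≡ 9^2 = 81
7 = 4 + 2 + 1, so 3^7 ≡ 81·9·3 ≡ 102 (mod 139)
8·102 = 816 ≡ 121 (mod 139)
121 ≡ 121 (mod 139), so the signature is genuine.

passes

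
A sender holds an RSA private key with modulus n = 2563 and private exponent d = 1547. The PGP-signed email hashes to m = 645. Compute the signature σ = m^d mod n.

m^2 ≡ 645^2 = 416025 ≡ 819
m^4 ≡ 819^2 = 670761 ≡ 1818
m^8 ≡ 1818^2 = 3305124 ≡ 1417
m^16 ≡ 1417^2 = 2007889 ≡ 1060
m^32 ≡ 1060^2 = 1123600 ≡ 1006
m^64 ≡ 1006^2 = 1012036 ≡ 2214
m^128 ≡ 2214^2 = 4901796 ≡ 1340
m^256 ≡ 1340^2 = 1795600 ≡ 1500
m^512 ≡ 1500^2 = 2250000 ≡ 2249
m^1024 ≡ 2249^2 = 5058001 ≡ 1202
1547 = 1024 + 512 + 8 + 2 + 1, so m^1547 ≡ 1202·2249·1417·819·645 ≡ 1821 (mod 2563)

1821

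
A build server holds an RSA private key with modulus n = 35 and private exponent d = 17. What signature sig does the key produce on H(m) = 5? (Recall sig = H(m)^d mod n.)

10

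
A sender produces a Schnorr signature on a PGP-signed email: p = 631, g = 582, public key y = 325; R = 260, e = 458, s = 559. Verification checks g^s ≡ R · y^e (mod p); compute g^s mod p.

299

582^559 mod 631 = 299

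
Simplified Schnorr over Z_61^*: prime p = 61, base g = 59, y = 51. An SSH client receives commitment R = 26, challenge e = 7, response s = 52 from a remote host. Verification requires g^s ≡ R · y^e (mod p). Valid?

yes

g^s mod p:
59^52 mod 61 = 56
R · y^e mod p:
51^7 mod 61 = 35
26·35 = 910 ≡ 56 (mod 61)
56 ≡ 56 (mod 61); signature holds.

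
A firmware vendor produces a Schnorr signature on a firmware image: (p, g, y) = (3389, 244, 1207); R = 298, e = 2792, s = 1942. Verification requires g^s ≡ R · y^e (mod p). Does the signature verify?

g^s mod p:
244^2 = 59536 ≡ 1923
244^4 ≡ 1923^2 = 3697929 ≡ 530
244^8 ≡ 530^2 = 280900 ≡ 3002
244^16 ≡ 3002^2 = 9012004 ≡ 653
244^32 ≡ 653^2 = 426409 ≡ 2784
244^64 ≡ 2784^2 = 7750656 ≡ 13
244^128 ≡ 13^2 = 169
244^256 ≡ 169^2 = 28561 ≡ 1449
244^512 ≡ 1449^2 = 2099601 ≡ 1810
244^1024 ≡ 1810^2 = 3276100 ≡ 2326
1942 = 1024 + 512 + 256 + 128 + 16 + 4 + 2, so 244^1942 ≡ 2326·1810·1449·169·653·530·1923 ≡ 3070 (mod 3389)
R · y^e mod p:
1207^2 = 1456849 ≡ 2968
1207^4 ≡ 2968^2 = 8809024 ≡ 1013
1207^8 ≡ 1013^2 = 1026169 ≡ 2691
1207^16 ≡ 2691^2 = 7241481 ≡ 2577
1207^32 ≡ 2577^2 = 6640929 ≡ 1878
1207^64 ≡ 1878^2 = 3526884 ≡ 2324
1207^128 ≡ 2324^2 = 5400976 ≡ 2299
1207^256 ≡ 2299^2 = 5285401 ≡ 1950
1207^512 ≡ 1950^2 = 3802500 ≡ 42
1207^1024 ≡ 42^2 = 1764
1207^2048 ≡ 1764^2 = 3111696 ≡ 594
2792 = 2048 + 512 + 128 + 64 + 32 + 8, so 1207^2792 ≡ 594·42·2299·2324·1878·2691 ≡ 1375 (mod 3389)
298·1375 = 409750 ≡ 3070 (mod 3389)
3070 ≡ 3070 (mod 3389); signature holds.

verifies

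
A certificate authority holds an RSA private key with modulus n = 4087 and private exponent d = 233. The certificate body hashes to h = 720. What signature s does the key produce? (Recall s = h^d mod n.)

716

h^2 ≡ 720^2 = 518400 ≡ 3438
h^4 ≡ 3438^2 = 11819844 ≡ 240
h^8 ≡ 240^2 = 57600 ≡ 382
h^16 ≡ 382^2 = 145924 ≡ 2879
h^32 ≡ 2879^2 = 8288641 ≡ 205
h^64 ≡ 205^2 = 42025 ≡ 1155
h^128 ≡ 1155^2 = 1334025 ≡ 1663
233 = 128 + 64 + 32 + 8 + 1, so h^233 ≡ 1663·1155·205·382·720 ≡ 716 (mod 4087)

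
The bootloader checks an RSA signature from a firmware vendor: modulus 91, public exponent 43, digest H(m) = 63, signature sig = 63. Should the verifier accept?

reject

sig^43 mod 91 = 28
The recovered value 28 does not match the digest 63.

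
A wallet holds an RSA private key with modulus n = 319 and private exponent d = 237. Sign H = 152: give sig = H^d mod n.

257

H^2 ≡ 152^2 = 23104 ≡ 136
H^4 ≡ 136^2 = 18496 ≡ 313
H^8 ≡ 313^2 = 97969 ≡ 36
H^16 ≡ 36^2 = 1296 ≡ 20
H^32 ≡ 20^2 = 400 ≡ 81
H^64 ≡ 81^2 = 6561 ≡ 181
H^128 ≡ 181^2 = 32761 ≡ 223
237 = 128 + 64 + 32 + 8 + 4 + 1, so H^237 ≡ 223·181·81·36·313·152 ≡ 257 (mod 319)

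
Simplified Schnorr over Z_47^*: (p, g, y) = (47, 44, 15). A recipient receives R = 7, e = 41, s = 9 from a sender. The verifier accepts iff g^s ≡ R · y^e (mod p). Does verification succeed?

g^s mod p:
44^9 mod 47 = 10
R · y^e mod p:
15^41 mod 47 = 35
7·35 = 245 ≡ 10 (mod 47)
10 ≡ 10 (mod 47); signature holds.

passes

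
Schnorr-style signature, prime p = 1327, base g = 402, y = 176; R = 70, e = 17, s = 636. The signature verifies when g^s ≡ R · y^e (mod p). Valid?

g^s mod p:
Squares mod 1327: 402^1≡402, 402^2≡1037, 402^4≡499, 402^8≡852, 402^16≡35, 402^32≡1225, 402^64≡1115, 402^128≡1153, 402^256≡1082, 402^512≡310
636 = 512 + 64 + 32 + 16 + 8 + 4, so 402^636 ≡ 310·1115·1225·35·852·499 ≡ 219 (mod 1327)
R · y^e mod p:
Squares mod 1327: 176^1≡176, 176^2≡455, 176^4≡13, 176^8≡169, 176^16≡694
17 = 16 + 1, so 176^17 ≡ 694·176 ≡ 60 (mod 1327)
70·60 = 4200 ≡ 219 (mod 1327)
219 ≡ 219 (mod 1327); signature holds.

yes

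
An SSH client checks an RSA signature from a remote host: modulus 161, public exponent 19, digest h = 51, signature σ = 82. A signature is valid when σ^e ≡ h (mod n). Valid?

no

σ^2 ≡ 82^2 = 6724 ≡ 123
σ^4 ≡ 123^2 = 15129 ≡ 156
σ^8 ≡ 156^2 = 24336 ≡ 25
σ^16 ≡ 25^2 = 625 ≡ 142
19 = 16 + 2 + 1, so σ^19 ≡ 142·123·82 ≡ 117 (mod 161)
The recovered value 117 does not match the digest 51.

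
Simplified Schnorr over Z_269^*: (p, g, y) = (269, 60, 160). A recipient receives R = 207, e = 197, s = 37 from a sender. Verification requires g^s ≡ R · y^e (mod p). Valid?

g^s mod p:
Squares mod 269: 60^1≡60, 60^2≡103, 60^4≡118, 60^8≡205, 60^16≡61, 60^32≡224
37 = 32 + 4 + 1, so 60^37 ≡ 224·118·60 ≡ 165 (mod 269)
R · y^e mod p:
Squares mod 269: 160^1≡160, 160^2≡45, 160^4≡142, 160^8≡258, 160^16≡121, 160^32≡115, 160^64≡44, 160^128≡53
197 = 128 + 64 + 4 + 1, so 160^197 ≡ 53·44·142·160 ≡ 262 (mod 269)
207·262 = 54234 ≡ 165 (mod 269)
165 ≡ 165 (mod 269); signature holds.

yes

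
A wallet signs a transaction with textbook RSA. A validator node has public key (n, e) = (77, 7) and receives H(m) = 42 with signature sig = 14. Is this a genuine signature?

sig^2 ≡ 14^2 = 196 ≡ 42
sig^4 ≡ 42^2 = 1764 ≡ 70
7 = 4 + 2 + 1, so sig^7 ≡ 70·42·14 ≡ 42 (mod 77)
42 = H(m), so the signature checks out.

genuine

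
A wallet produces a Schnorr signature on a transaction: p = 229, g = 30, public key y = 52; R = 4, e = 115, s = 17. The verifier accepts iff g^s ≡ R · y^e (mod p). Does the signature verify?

g^s mod p:
30^2 = 900 ≡ 213
30^4 ≡ 213^2 = 45369 ≡ 27
30^8 ≡ 27^2 = 729 ≡ 42
30^16 ≡ 42^2 = 1764 ≡ 161
17 = 16 + 1, so 30^17 ≡ 161·30 ≡ 21 (mod 229)
R · y^e mod p:
52^2 = 2704 ≡ 185
52^4 ≡ 185^2 = 34225 ≡ 104
52^8 ≡ 104^2 = 10816 ≡ 53
52^16 ≡ 53^2 = 2809 ≡ 61
52^32 ≡ 61^2 = 3721 ≡ 57
52^64 ≡ 57^2 = 3249 ≡ 43
115 = 64 + 32 + 16 + 2 + 1, so 52^115 ≡ 43·57·61·185·52 ≡ 177 (mod 229)
4·177 = 708 ≡ 21 (mod 229)
21 ≡ 21 (mod 229); signature holds.

verifies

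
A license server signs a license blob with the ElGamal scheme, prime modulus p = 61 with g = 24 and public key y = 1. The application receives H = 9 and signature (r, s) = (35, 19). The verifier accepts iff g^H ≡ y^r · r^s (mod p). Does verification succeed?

Left side g^H mod p:
Squares mod 61: 24^1≡24, 24^2≡27, 24^4≡58, 24^8≡9
9 = 8 + 1, so 24^9 ≡ 9·24 ≡ 33 (mod 61)
Right side y^r · r^s mod p:
Squares mod 61: 1^1≡1, 1^2≡1, 1^4≡1, 1^8≡1, 1^16≡1, 1^32≡1
35 = 32 + 2 + 1, so 1^35 ≡ 1·1·1 ≡ 1 (mod 61)
Squares mod 61: 35^1≡35, 35^2≡5, 35^4≡25, 35^8≡15, 35^16≡42
19 = 16 + 2 + 1, so 35^19 ≡ 42·5·35 ≡ 30 (mod 61)
1·30 = 30 ≡ 30 (mod 61)
33 ≠ 30, so verification fails.

fails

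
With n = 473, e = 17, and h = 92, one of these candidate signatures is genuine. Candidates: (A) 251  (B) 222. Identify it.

A

Candidate A: Squares mod 473: 251^1≡251, 251^2≡92, 251^4≡423, 251^8≡135, 251^16≡251; 17 = 16 + 1, so 251^17 ≡ 251·251 ≡ 92 (mod 473)
  → matches h = 92
Candidate B: Squares mod 473: 222^1≡222, 222^2≡92, 222^4≡423, 222^8≡135, 222^16≡251; 17 = 16 + 1, so 222^17 ≡ 251·222 ≡ 381 (mod 473)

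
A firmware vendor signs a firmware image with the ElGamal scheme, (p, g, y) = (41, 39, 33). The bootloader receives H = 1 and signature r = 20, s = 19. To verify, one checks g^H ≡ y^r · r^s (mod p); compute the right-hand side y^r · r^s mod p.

39

33^2 = 1089 ≡ 23
33^4 ≡ 23^2 = 529 ≡ 37
33^8 ≡ 37^2 = 1369 ≡ 16
33^16 ≡ 16^2 = 256 ≡ 10
20 = 16 + 4, so 33^20 ≡ 10·37 ≡ 1 (mod 41)
20^2 = 400 ≡ 31
20^4 ≡ 31^2 = 961 ≡ 18
20^8 ≡ 18^2 = 324 ≡ 37
20^16 ≡ 37^2 = 1369 ≡ 16
19 = 16 + 2 + 1, so 20^19 ≡ 16·31·20 ≡ 39 (mod 41)
y^r · r^s ≡ 1·39 = 39 ≡ 39 (mod 41)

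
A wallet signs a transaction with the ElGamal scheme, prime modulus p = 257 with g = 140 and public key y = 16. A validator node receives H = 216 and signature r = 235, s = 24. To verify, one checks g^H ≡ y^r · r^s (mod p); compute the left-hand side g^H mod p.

64

Squares mod 257: 140^1≡140, 140^2≡68, 140^4≡255, 140^8≡4, 140^16≡16, 140^32≡256, 140^64≡1, 140^128≡1
216 = 128 + 64 + 16 + 8, so 140^216 ≡ 1·1·16·4 ≡ 64 (mod 257)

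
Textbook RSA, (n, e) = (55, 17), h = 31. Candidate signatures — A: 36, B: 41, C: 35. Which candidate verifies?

Candidate A: Squares mod 55: 36^1≡36, 36^2≡31, 36^4≡26, 36^8≡16, 36^16≡36; 17 = 16 + 1, so 36^17 ≡ 36·36 ≡ 31 (mod 55)
  → matches h = 31
Candidate B: Squares mod 55: 41^1≡41, 41^2≡31, 41^4≡26, 41^8≡16, 41^16≡36; 17 = 16 + 1, so 41^17 ≡ 36·41 ≡ 46 (mod 55)
Candidate C: Squares mod 55: 35^1≡35, 35^2≡15, 35^4≡5, 35^8≡25, 35^16≡20; 17 = 16 + 1, so 35^17 ≡ 20·35 ≡ 40 (mod 55)

A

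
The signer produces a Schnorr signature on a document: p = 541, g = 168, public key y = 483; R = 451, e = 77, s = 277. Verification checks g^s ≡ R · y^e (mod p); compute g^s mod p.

168^2 = 28224 ≡ 92
168^4 ≡ 92^2 = 8464 ≡ 349
168^8 ≡ 349^2 = 121801 ≡ 76
168^16 ≡ 76^2 = 5776 ≡ 366
168^32 ≡ 366^2 = 133956 ≡ 329
168^64 ≡ 329^2 = 108241 ≡ 41
168^128 ≡ 41^2 = 1681 ≡ 58
168^256 ≡ 58^2 = 3364 ≡ 118
277 = 256 + 16 + 4 + 1, so 168^277 ≡ 118·366·349·168 ≡ 167 (mod 541)

167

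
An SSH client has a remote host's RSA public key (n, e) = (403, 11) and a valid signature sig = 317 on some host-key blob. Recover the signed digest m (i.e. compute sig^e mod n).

sig^2 ≡ 317^2 = 100489 ≡ 142
sig^4 ≡ 142^2 = 20164 ≡ 14
sig^8 ≡ 14^2 = 196
11 = 8 + 2 + 1, so sig^11 ≡ 196·142·317 ≡ 268 (mod 403)

268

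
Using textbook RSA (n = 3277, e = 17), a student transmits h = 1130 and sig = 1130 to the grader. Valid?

yes

sig^2 ≡ 1130^2 = 1276900 ≡ 2147
sig^4 ≡ 2147^2 = 4609609 ≡ 2147
sig^8 ≡ 2147^2 = 4609609 ≡ 2147
sig^16 ≡ 2147^2 = 4609609 ≡ 2147
17 = 16 + 1, so sig^17 ≡ 2147·1130 ≡ 1130 (mod 3277)
Since 1130 equals the digest 1130, verification succeeds.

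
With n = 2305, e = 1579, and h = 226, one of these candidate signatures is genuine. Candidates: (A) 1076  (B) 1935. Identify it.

Candidate A: 1076^2 = 1157776 ≡ 666; 1076^4 ≡ 666^2 = 443556 ≡ 996; 1076^8 ≡ 996^2 = 992016 ≡ 866; 1076^16 ≡ 866^2 = 749956 ≡ 831; 1076^32 ≡ 831^2 = 690561 ≡ 1366; 1076^64 ≡ 1366^2 = 1865956 ≡ 1211; 1076^128 ≡ 1211^2 = 1466521 ≡ 541; 1076^256 ≡ 541^2 = 292681 ≡ 2251; 1076^512 ≡ 2251^2 = 5067001 ≡ 611; 1076^1024 ≡ 611^2 = 373321 ≡ 2216; 1579 = 1024 + 512 + 32 + 8 + 2 + 1, so 1076^1579 ≡ 2216·611·1366·866·666·1076 ≡ 226 (mod 2305)
  → matches h = 226
Candidate B: 1935^2 = 3744225 ≡ 905; 1935^4 ≡ 905^2 = 819025 ≡ 750; 1935^8 ≡ 750^2 = 562500 ≡ 80; 1935^16 ≡ 80^2 = 6400 ≡ 1790; 1935^32 ≡ 1790^2 = 3204100 ≡ 150; 1935^64 ≡ 150^2 = 22500 ≡ 1755; 1935^128 ≡ 1755^2 = 3080025 ≡ 545; 1935^256 ≡ 545^2 = 297025 ≡ 1985; 1935^512 ≡ 1985^2 = 3940225 ≡ 980; 1935^1024 ≡ 980^2 = 960400 ≡ 1520; 1579 = 1024 + 512 + 32 + 8 + 2 + 1, so 1935^1579 ≡ 1520·980·150·80·905·1935 ≡ 520 (mod 2305)

A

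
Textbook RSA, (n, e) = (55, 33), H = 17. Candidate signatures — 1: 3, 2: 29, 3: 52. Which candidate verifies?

Candidate 1: Squares mod 55: 3^1≡3, 3^2≡9, 3^4≡26, 3^8≡16, 3^16≡36, 3^32≡31; 33 = 32 + 1, so 3^33 ≡ 31·3 ≡ 38 (mod 55)
Candidate 2: Squares mod 55: 29^1≡29, 29^2≡16, 29^4≡36, 29^8≡31, 29^16≡26, 29^32≡16; 33 = 32 + 1, so 29^33 ≡ 16·29 ≡ 24 (mod 55)
Candidate 3: Squares mod 55: 52^1≡52, 52^2≡9, 52^4≡26, 52^8≡16, 52^16≡36, 52^32≡31; 33 = 32 + 1, so 52^33 ≡ 31·52 ≡ 17 (mod 55)
  → matches H = 17

3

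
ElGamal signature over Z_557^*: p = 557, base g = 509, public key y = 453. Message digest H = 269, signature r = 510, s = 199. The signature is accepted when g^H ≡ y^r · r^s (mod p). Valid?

no

Left side g^H mod p:
509^2 = 259081 ≡ 76
509^4 ≡ 76^2 = 5776 ≡ 206
509^8 ≡ 206^2 = 42436 ≡ 104
509^16 ≡ 104^2 = 10816 ≡ 233
509^32 ≡ 233^2 = 54289 ≡ 260
509^64 ≡ 260^2 = 67600 ≡ 203
509^128 ≡ 203^2 = 41209 ≡ 548
509^256 ≡ 548^2 = 300304 ≡ 81
269 = 256 + 8 + 4 + 1, so 509^269 ≡ 81·104·206·509 ≡ 53 (mod 557)
Right side y^r · r^s mod p:
453^2 = 205209 ≡ 233
453^4 ≡ 233^2 = 54289 ≡ 260
453^8 ≡ 260^2 = 67600 ≡ 203
453^16 ≡ 203^2 = 41209 ≡ 548
453^32 ≡ 548^2 = 300304 ≡ 81
453^64 ≡ 81^2 = 6561 ≡ 434
453^128 ≡ 434^2 = 188356 ≡ 90
453^256 ≡ 90^2 = 8100 ≡ 302
510 = 256 + 128 + 64 + 32 + 16 + 8 + 4 + 2, so 453^510 ≡ 302·90·434·81·548·203·260·233 ≡ 248 (mod 557)
510^2 = 260100 ≡ 538
510^4 ≡ 538^2 = 289444 ≡ 361
510^8 ≡ 361^2 = 130321 ≡ 540
510^16 ≡ 540^2 = 291600 ≡ 289
510^32 ≡ 289^2 = 83521 ≡ 528
510^64 ≡ 528^2 = 278784 ≡ 284
510^128 ≡ 284^2 = 80656 ≡ 448
199 = 128 + 64 + 4 + 2 + 1, so 510^199 ≡ 448·284·361·538·510 ≡ 512 (mod 557)
248·512 = 126976 ≡ 537 (mod 557)
53 ≠ 537, so verification fails.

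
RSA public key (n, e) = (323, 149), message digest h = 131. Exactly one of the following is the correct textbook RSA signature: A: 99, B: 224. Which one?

A

Candidate A: 99^2 = 9801 ≡ 111; 99^4 ≡ 111^2 = 12321 ≡ 47; 99^8 ≡ 47^2 = 2209 ≡ 271; 99^16 ≡ 271^2 = 73441 ≡ 120; 99^32 ≡ 120^2 = 14400 ≡ 188; 99^64 ≡ 188^2 = 35344 ≡ 137; 99^128 ≡ 137^2 = 18769 ≡ 35; 149 = 128 + 16 + 4 + 1, so 99^149 ≡ 35·120·47·99 ≡ 131 (mod 323)
  → matches h = 131
Candidate B: 224^2 = 50176 ≡ 111; 224^4 ≡ 111^2 = 12321 ≡ 47; 224^8 ≡ 47^2 = 2209 ≡ 271; 224^16 ≡ 271^2 = 73441 ≡ 120; 224^32 ≡ 120^2 = 14400 ≡ 188; 224^64 ≡ 188^2 = 35344 ≡ 137; 224^128 ≡ 137^2 = 18769 ≡ 35; 149 = 128 + 16 + 4 + 1, so 224^149 ≡ 35·120·47·224 ≡ 192 (mod 323)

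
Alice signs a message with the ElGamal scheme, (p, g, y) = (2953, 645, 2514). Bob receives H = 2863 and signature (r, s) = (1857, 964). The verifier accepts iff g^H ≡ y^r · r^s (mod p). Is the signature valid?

valid

Left side g^H mod p:
645^2 = 416025 ≡ 2605
645^4 ≡ 2605^2 = 6786025 ≡ 31
645^8 ≡ 31^2 = 961
645^16 ≡ 961^2 = 923521 ≡ 2185
645^32 ≡ 2185^2 = 4774225 ≡ 2177
645^64 ≡ 2177^2 = 4739329 ≡ 2717
645^128 ≡ 2717^2 = 7382089 ≡ 2542
645^256 ≡ 2542^2 = 6461764 ≡ 600
645^512 ≡ 600^2 = 360000 ≡ 2687
645^1024 ≡ 2687^2 = 7219969 ≡ 2837
645^2048 ≡ 2837^2 = 8048569 ≡ 1644
2863 = 2048 + 512 + 256 + 32 + 8 + 4 + 2 + 1, so 645^2863 ≡ 1644·2687·600·2177·961·31·2605·645 ≡ 807 (mod 2953)
Right side y^r · r^s mod p:
2514^2 = 6320196 ≡ 776
2514^4 ≡ 776^2 = 602176 ≡ 2717
2514^8 ≡ 2717^2 = 7382089 ≡ 2542
2514^16 ≡ 2542^2 = 6461764 ≡ 600
2514^32 ≡ 600^2 = 360000 ≡ 2687
2514^64 ≡ 2687^2 = 7219969 ≡ 2837
2514^128 ≡ 2837^2 = 8048569 ≡ 1644
2514^256 ≡ 1644^2 = 2702736 ≡ 741
2514^512 ≡ 741^2 = 549081 ≡ 2776
2514^1024 ≡ 2776^2 = 7706176 ≡ 1799
1857 = 1024 + 512 + 256 + 64 + 1, so 2514^1857 ≡ 1799·2776·741·2837·2514 ≡ 214 (mod 2953)
1857^2 = 3448449 ≡ 2298
1857^4 ≡ 2298^2 = 5280804 ≡ 840
1857^8 ≡ 840^2 = 705600 ≡ 2786
1857^16 ≡ 2786^2 = 7761796 ≡ 1312
1857^32 ≡ 1312^2 = 1721344 ≡ 2698
1857^64 ≡ 2698^2 = 7279204 ≡ 59
1857^128 ≡ 59^2 = 3481 ≡ 528
1857^256 ≡ 528^2 = 278784 ≡ 1202
1857^512 ≡ 1202^2 = 1444804 ≡ 787
964 = 512 + 256 + 128 + 64 + 4, so 1857^964 ≡ 787·1202·528·59·840 ≡ 2529 (mod 2953)
214·2529 = 541206 ≡ 807 (mod 2953)
807 ≡ 807 (mod 2953), so the signature is genuine.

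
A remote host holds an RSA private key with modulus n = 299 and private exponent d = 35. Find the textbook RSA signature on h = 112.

83

h^2 ≡ 112^2 = 12544 ≡ 285
h^4 ≡ 285^2 = 81225 ≡ 196
h^8 ≡ 196^2 = 38416 ≡ 144
h^16 ≡ 144^2 = 20736 ≡ 105
h^32 ≡ 105^2 = 11025 ≡ 261
35 = 32 + 2 + 1, so h^35 ≡ 261·285·112 ≡ 83 (mod 299)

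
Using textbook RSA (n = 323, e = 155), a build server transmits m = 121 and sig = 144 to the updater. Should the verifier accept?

sig^2 ≡ 144^2 = 20736 ≡ 64
sig^4 ≡ 64^2 = 4096 ≡ 220
sig^8 ≡ 220^2 = 48400 ≡ 273
sig^16 ≡ 273^2 = 74529 ≡ 239
sig^32 ≡ 239^2 = 57121 ≡ 273
sig^64 ≡ 273^2 = 74529 ≡ 239
sig^128 ≡ 239^2 = 57121 ≡ 273
155 = 128 + 16 + 8 + 2 + 1, so sig^155 ≡ 273·239·273·64·144 ≡ 121 (mod 323)
Since 121 equals the digest 121, verification succeeds.

accept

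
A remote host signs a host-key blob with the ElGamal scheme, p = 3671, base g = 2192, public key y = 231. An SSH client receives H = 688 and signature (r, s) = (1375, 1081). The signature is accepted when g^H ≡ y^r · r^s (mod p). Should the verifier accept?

Left side g^H mod p:
2192^2 = 4804864 ≡ 3196
2192^4 ≡ 3196^2 = 10214416 ≡ 1694
2192^8 ≡ 1694^2 = 2869636 ≡ 2585
2192^16 ≡ 2585^2 = 6682225 ≡ 1005
2192^32 ≡ 1005^2 = 1010025 ≡ 500
2192^64 ≡ 500^2 = 250000 ≡ 372
2192^128 ≡ 372^2 = 138384 ≡ 2557
2192^256 ≡ 2557^2 = 6538249 ≡ 198
2192^512 ≡ 198^2 = 39204 ≡ 2494
688 = 512 + 128 + 32 + 16, so 2192^688 ≡ 2494·2557·500·1005 ≡ 2217 (mod 3671)
Right side y^r · r^s mod p:
231^2 = 53361 ≡ 1967
231^4 ≡ 1967^2 = 3869089 ≡ 3526
231^8 ≡ 3526^2 = 12432676 ≡ 2670
231^16 ≡ 2670^2 = 7128900 ≡ 3489
231^32 ≡ 3489^2 = 12173121 ≡ 85
231^64 ≡ 85^2 = 7225 ≡ 3554
231^128 ≡ 3554^2 = 12630916 ≡ 2676
231^256 ≡ 2676^2 = 7160976 ≡ 2526
231^512 ≡ 2526^2 = 6380676 ≡ 478
231^1024 ≡ 478^2 = 228484 ≡ 882
1375 = 1024 + 256 + 64 + 16 + 8 + 4 + 2 + 1, so 231^1375 ≡ 882·2526·3554·3489·2670·3526·1967·231 ≡ 3080 (mod 3671)
1375^2 = 1890625 ≡ 60
1375^4 ≡ 60^2 = 3600
1375^8 ≡ 3600^2 = 12960000 ≡ 1370
1375^16 ≡ 1370^2 = 1876900 ≡ 1019
1375^32 ≡ 1019^2 = 1038361 ≡ 3139
1375^64 ≡ 3139^2 = 9853321 ≡ 357
1375^128 ≡ 357^2 = 127449 ≡ 2635
1375^256 ≡ 2635^2 = 6943225 ≡ 1364
1375^512 ≡ 1364^2 = 1860496 ≡ 2970
1375^1024 ≡ 2970^2 = 8820900 ≡ 3158
1081 = 1024 + 32 + 16 + 8 + 1, so 1375^1081 ≡ 3158·3139·1019·1370·1375 ≡ 3425 (mod 3671)
3080·3425 = 10549000 ≡ 2217 (mod 3671)
2217 ≡ 2217 (mod 3671), so the signature is genuine.

accept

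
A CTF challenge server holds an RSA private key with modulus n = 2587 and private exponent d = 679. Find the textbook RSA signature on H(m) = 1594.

395

(H(m))^2 ≡ 1594^2 = 2540836 ≡ 402
(H(m))^4 ≡ 402^2 = 161604 ≡ 1210
(H(m))^8 ≡ 1210^2 = 1464100 ≡ 2445
(H(m))^16 ≡ 2445^2 = 5978025 ≡ 2055
(H(m))^32 ≡ 2055^2 = 4223025 ≡ 1041
(H(m))^64 ≡ 1041^2 = 1083681 ≡ 2315
(H(m))^128 ≡ 2315^2 = 5359225 ≡ 1548
(H(m))^256 ≡ 1548^2 = 2396304 ≡ 742
(H(m))^512 ≡ 742^2 = 550564 ≡ 2120
679 = 512 + 128 + 32 + 4 + 2 + 1, so (H(m))^679 ≡ 2120·1548·1041·1210·402·1594 ≡ 395 (mod 2587)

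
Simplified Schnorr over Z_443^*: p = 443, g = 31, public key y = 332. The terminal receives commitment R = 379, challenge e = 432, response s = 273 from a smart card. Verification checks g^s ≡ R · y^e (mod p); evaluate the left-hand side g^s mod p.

31^2 = 961 ≡ 75
31^4 ≡ 75^2 = 5625 ≡ 309
31^8 ≡ 309^2 = 95481 ≡ 236
31^16 ≡ 236^2 = 55696 ≡ 321
31^32 ≡ 321^2 = 103041 ≡ 265
31^64 ≡ 265^2 = 70225 ≡ 231
31^128 ≡ 231^2 = 53361 ≡ 201
31^256 ≡ 201^2 = 40401 ≡ 88
273 = 256 + 16 + 1, so 31^273 ≡ 88·321·31 ≡ 320 (mod 443)

320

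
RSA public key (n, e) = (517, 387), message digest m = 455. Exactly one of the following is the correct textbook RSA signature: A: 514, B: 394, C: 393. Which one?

Candidate A: Squares mod 517: 514^1≡514, 514^2≡9, 514^4≡81, 514^8≡357, 514^16≡267, 514^32≡460, 514^64≡147, 514^128≡412, 514^256≡168; 387 = 256 + 128 + 2 + 1, so 514^387 ≡ 168·412·9·514 ≡ 123 (mod 517)
Candidate B: Squares mod 517: 394^1≡394, 394^2≡136, 394^4≡401, 394^8≡14, 394^16≡196, 394^32≡158, 394^64≡148, 394^128≡190, 394^256≡427; 387 = 256 + 128 + 2 + 1, so 394^387 ≡ 427·190·136·394 ≡ 455 (mod 517)
  → matches m = 455
Candidate C: Squares mod 517: 393^1≡393, 393^2≡383, 393^4≡378, 393^8≡192, 393^16≡157, 393^32≡350, 393^64≡488, 393^128≡324, 393^256≡25; 387 = 256 + 128 + 2 + 1, so 393^387 ≡ 25·324·383·393 ≡ 24 (mod 517)

B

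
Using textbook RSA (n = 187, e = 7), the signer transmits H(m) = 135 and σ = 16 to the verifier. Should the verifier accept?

accept

Squares mod 187: σ^1≡16, σ^2≡69, σ^4≡86
7 = 4 + 2 + 1, so σ^7 ≡ 86·69·16 ≡ 135 (mod 187)
σ^7 mod 187 = 135 matches H(m).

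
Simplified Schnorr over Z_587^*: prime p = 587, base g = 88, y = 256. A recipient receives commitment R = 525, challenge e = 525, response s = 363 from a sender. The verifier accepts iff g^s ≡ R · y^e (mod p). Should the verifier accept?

accept

g^s mod p:
Squares mod 587: 88^1≡88, 88^2≡113, 88^4≡442, 88^8≡480, 88^16≡296, 88^32≡153, 88^64≡516, 88^128≡345, 88^256≡451
363 = 256 + 64 + 32 + 8 + 2 + 1, so 88^363 ≡ 451·516·153·480·113·88 ≡ 488 (mod 587)
R · y^e mod p:
Squares mod 587: 256^1≡256, 256^2≡379, 256^4≡413, 256^8≡339, 256^16≡456, 256^32≡138, 256^64≡260, 256^128≡95, 256^256≡220, 256^512≡266
525 = 512 + 8 + 4 + 1, so 256^525 ≡ 266·339·413·256 ≡ 30 (mod 587)
525·30 = 15750 ≡ 488 (mod 587)
488 ≡ 488 (mod 587); signature holds.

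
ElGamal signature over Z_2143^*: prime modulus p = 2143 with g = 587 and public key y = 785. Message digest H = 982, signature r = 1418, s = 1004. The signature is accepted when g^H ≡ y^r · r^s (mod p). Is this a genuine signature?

Left side g^H mod p:
Squares mod 2143: 587^1≡587, 587^2≡1689, 587^4≡388, 587^8≡534, 587^16≡137, 587^32≡1625, 587^64≡449, 587^128≡159, 587^256≡1708, 587^512≡641
982 = 512 + 256 + 128 + 64 + 16 + 4 + 2, so 587^982 ≡ 641·1708·159·449·137·388·1689 ≡ 570 (mod 2143)
Right side y^r · r^s mod p:
Squares mod 2143: 785^1≡785, 785^2≡1184, 785^4≡334, 785^8≡120, 785^16≡1542, 785^32≡1177, 785^64≡951, 785^128≡55, 785^256≡882, 785^512≡15, 785^1024≡225
1418 = 1024 + 256 + 128 + 8 + 2, so 785^1418 ≡ 225·882·55·120·1184 ≡ 237 (mod 2143)
Squares mod 2143: 1418^1≡1418, 1418^2≡590, 1418^4≡934, 1418^8≡155, 1418^16≡452, 1418^32≡719, 1418^64≡498, 1418^128≡1559, 1418^256≡319, 1418^512≡1040
1004 = 512 + 256 + 128 + 64 + 32 + 8 + 4, so 1418^1004 ≡ 1040·319·1559·498·719·155·934 ≡ 205 (mod 2143)
237·205 = 48585 ≡ 1439 (mod 2143)
570 ≠ 1439, so verification fails.

forged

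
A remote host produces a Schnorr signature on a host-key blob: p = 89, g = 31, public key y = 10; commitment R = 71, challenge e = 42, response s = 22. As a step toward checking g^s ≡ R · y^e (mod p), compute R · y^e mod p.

Squares mod 89: 10^1≡10, 10^2≡11, 10^4≡32, 10^8≡45, 10^16≡67, 10^32≡39
42 = 32 + 8 + 2, so 10^42 ≡ 39·45·11 ≡ 81 (mod 89)
R · y^e ≡ 71·81 = 5751 ≡ 55 (mod 89)

55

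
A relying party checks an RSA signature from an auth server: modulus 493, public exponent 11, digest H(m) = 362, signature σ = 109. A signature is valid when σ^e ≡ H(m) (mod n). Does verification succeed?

fails

Squares mod 493: σ^1≡109, σ^2≡49, σ^4≡429, σ^8≡152
11 = 8 + 2 + 1, so σ^11 ≡ 152·49·109 ≡ 354 (mod 493)
σ^11 mod 493 = 354, but H(m) = 362.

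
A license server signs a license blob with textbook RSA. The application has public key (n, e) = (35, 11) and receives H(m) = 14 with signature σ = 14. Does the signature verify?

σ^2 ≡ 14^2 = 196 ≡ 21
σ^4 ≡ 21^2 = 441 ≡ 21
σ^8 ≡ 21^2 = 441 ≡ 21
11 = 8 + 2 + 1, so σ^11 ≡ 21·21·14 ≡ 14 (mod 35)
14 = H(m), so the signature checks out.

verifies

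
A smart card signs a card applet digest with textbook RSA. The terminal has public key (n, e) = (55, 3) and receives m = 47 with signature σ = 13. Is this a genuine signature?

forged

Squares mod 55: σ^1≡13, σ^2≡4
3 = 2 + 1, so σ^3 ≡ 4·13 ≡ 52 (mod 55)
σ^3 mod 55 = 52, but m = 47.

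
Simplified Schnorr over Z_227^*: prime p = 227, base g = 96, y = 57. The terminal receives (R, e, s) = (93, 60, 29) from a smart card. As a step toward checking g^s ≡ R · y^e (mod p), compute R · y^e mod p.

Squares mod 227: 57^1≡57, 57^2≡71, 57^4≡47, 57^8≡166, 57^16≡89, 57^32≡203
60 = 32 + 16 + 8 + 4, so 57^60 ≡ 203·89·166·47 ≡ 133 (mod 227)
R · y^e ≡ 93·133 = 12369 ≡ 111 (mod 227)

111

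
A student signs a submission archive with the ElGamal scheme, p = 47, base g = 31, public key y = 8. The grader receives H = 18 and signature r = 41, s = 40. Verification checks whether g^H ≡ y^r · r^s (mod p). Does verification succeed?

passes

Left side g^H mod p:
31^18 mod 47 = 8
Right side y^r · r^s mod p:
8^41 mod 47 = 21
41^40 mod 47 = 25
21·25 = 525 ≡ 8 (mod 47)
8 ≡ 8 (mod 47), so the signature is genuine.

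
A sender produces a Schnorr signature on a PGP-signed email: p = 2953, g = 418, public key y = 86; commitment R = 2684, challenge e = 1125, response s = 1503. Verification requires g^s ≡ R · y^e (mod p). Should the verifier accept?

reject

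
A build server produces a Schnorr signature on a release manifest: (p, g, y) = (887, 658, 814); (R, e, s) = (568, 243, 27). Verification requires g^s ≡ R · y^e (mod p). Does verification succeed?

fails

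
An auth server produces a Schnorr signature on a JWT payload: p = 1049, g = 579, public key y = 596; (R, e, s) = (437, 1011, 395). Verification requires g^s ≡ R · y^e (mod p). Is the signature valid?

valid

g^s mod p:
579^2 = 335241 ≡ 610
579^4 ≡ 610^2 = 372100 ≡ 754
579^8 ≡ 754^2 = 568516 ≡ 1007
579^16 ≡ 1007^2 = 1014049 ≡ 715
579^32 ≡ 715^2 = 511225 ≡ 362
579^64 ≡ 362^2 = 131044 ≡ 968
579^128 ≡ 968^2 = 937024 ≡ 267
579^256 ≡ 267^2 = 71289 ≡ 1006
395 = 256 + 128 + 8 + 2 + 1, so 579^395 ≡ 1006·267·1007·610·579 ≡ 78 (mod 1049)
R · y^e mod p:
596^2 = 355216 ≡ 654
596^4 ≡ 654^2 = 427716 ≡ 773
596^8 ≡ 773^2 = 597529 ≡ 648
596^16 ≡ 648^2 = 419904 ≡ 304
596^32 ≡ 304^2 = 92416 ≡ 104
596^64 ≡ 104^2 = 10816 ≡ 326
596^128 ≡ 326^2 = 106276 ≡ 327
596^256 ≡ 327^2 = 106929 ≡ 980
596^512 ≡ 980^2 = 960400 ≡ 565
1011 = 512 + 256 + 128 + 64 + 32 + 16 + 2 + 1, so 596^1011 ≡ 565·980·327·326·104·304·654·596 ≡ 113 (mod 1049)
437·113 = 49381 ≡ 78 (mod 1049)
78 ≡ 78 (mod 1049); signature holds.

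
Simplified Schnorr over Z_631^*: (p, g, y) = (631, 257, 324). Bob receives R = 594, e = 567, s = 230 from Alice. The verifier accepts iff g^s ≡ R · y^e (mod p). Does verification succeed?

g^s mod p:
257^2 = 66049 ≡ 425
257^4 ≡ 425^2 = 180625 ≡ 159
257^8 ≡ 159^2 = 25281 ≡ 41
257^16 ≡ 41^2 = 1681 ≡ 419
257^32 ≡ 419^2 = 175561 ≡ 143
257^64 ≡ 143^2 = 20449 ≡ 257
257^128 ≡ 257^2 = 66049 ≡ 425
230 = 128 + 64 + 32 + 4 + 2, so 257^230 ≡ 425·257·143·159·425 ≡ 594 (mod 631)
R · y^e mod p:
324^2 = 104976 ≡ 230
324^4 ≡ 230^2 = 52900 ≡ 527
324^8 ≡ 527^2 = 277729 ≡ 89
324^16 ≡ 89^2 = 7921 ≡ 349
324^32 ≡ 349^2 = 121801 ≡ 18
324^64 ≡ 18^2 = 324
324^128 ≡ 324^2 = 104976 ≡ 230
324^256 ≡ 230^2 = 52900 ≡ 527
324^512 ≡ 527^2 = 277729 ≡ 89
567 = 512 + 32 + 16 + 4 + 2 + 1, so 324^567 ≡ 89·18·349·527·230·324 ≡ 1 (mod 631)
594·1 = 594 ≡ 594 (mod 631)
594 ≡ 594 (mod 631); signature holds.

passes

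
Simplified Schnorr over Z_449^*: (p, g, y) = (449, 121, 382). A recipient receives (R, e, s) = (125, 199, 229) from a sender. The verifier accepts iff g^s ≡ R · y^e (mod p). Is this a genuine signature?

genuine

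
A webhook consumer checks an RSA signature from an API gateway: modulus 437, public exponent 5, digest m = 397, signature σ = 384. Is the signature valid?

valid

σ^5 mod 437 = 397
397 = m, so the signature checks out.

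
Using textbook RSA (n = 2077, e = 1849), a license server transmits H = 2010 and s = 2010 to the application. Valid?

yes

s^2 ≡ 2010^2 = 4040100 ≡ 335
s^4 ≡ 335^2 = 112225 ≡ 67
s^8 ≡ 67^2 = 4489 ≡ 335
s^16 ≡ 335^2 = 112225 ≡ 67
s^32 ≡ 67^2 = 4489 ≡ 335
s^64 ≡ 335^2 = 112225 ≡ 67
s^128 ≡ 67^2 = 4489 ≡ 335
s^256 ≡ 335^2 = 112225 ≡ 67
s^512 ≡ 67^2 = 4489 ≡ 335
s^1024 ≡ 335^2 = 112225 ≡ 67
1849 = 1024 + 512 + 256 + 32 + 16 + 8 + 1, so s^1849 ≡ 67·335·67·335·67·335·2010 ≡ 2010 (mod 2077)
2010 = H, so the signature checks out.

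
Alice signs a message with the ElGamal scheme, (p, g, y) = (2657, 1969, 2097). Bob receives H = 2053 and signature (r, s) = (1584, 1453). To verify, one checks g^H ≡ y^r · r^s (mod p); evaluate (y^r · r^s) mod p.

2097^1584 mod 2657 = 1465
1584^1453 mod 2657 = 2427
y^r · r^s ≡ 1465·2427 = 3555555 ≡ 489 (mod 2657)

489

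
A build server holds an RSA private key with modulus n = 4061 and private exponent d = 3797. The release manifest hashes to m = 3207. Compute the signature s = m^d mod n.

2552

m^2 ≡ 3207^2 = 10284849 ≡ 2397
m^4 ≡ 2397^2 = 5745609 ≡ 3355
m^8 ≡ 3355^2 = 11256025 ≡ 2994
m^16 ≡ 2994^2 = 8964036 ≡ 1409
m^32 ≡ 1409^2 = 1985281 ≡ 3513
m^64 ≡ 3513^2 = 12341169 ≡ 3851
m^128 ≡ 3851^2 = 14830201 ≡ 3490
m^256 ≡ 3490^2 = 12180100 ≡ 1161
m^512 ≡ 1161^2 = 1347921 ≡ 3730
m^1024 ≡ 3730^2 = 13912900 ≡ 3975
m^2048 ≡ 3975^2 = 15800625 ≡ 3335
3797 = 2048 + 1024 + 512 + 128 + 64 + 16 + 4 + 1, so m^3797 ≡ 3335·3975·3730·3490·3851·1409·3355·3207 ≡ 2552 (mod 4061)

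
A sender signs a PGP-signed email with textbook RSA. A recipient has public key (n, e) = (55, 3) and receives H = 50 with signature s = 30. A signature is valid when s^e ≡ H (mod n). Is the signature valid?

Squares mod 55: s^1≡30, s^2≡20
3 = 2 + 1, so s^3 ≡ 20·30 ≡ 50 (mod 55)
Since 50 equals the digest 50, verification succeeds.

valid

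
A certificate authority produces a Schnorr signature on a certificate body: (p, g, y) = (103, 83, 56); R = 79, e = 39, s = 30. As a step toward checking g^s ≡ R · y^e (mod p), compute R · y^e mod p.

56^2 = 3136 ≡ 46
56^4 ≡ 46^2 = 2116 ≡ 56
56^8 ≡ 56^2 = 3136 ≡ 46
56^16 ≡ 46^2 = 2116 ≡ 56
56^32 ≡ 56^2 = 3136 ≡ 46
39 = 32 + 4 + 2 + 1, so 56^39 ≡ 46·56·46·56 ≡ 1 (mod 103)
R · y^e ≡ 79·1 = 79 ≡ 79 (mod 103)

79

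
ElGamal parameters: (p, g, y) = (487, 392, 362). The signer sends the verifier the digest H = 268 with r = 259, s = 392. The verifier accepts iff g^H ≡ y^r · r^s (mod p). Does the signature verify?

Left side g^H mod p:
Squares mod 487: 392^1≡392, 392^2≡259, 392^4≡362, 392^8≡41, 392^16≡220, 392^32≡187, 392^64≡392, 392^128≡259, 392^256≡362
268 = 256 + 8 + 4, so 392^268 ≡ 362·41·362 ≡ 220 (mod 487)
Right side y^r · r^s mod p:
Squares mod 487: 362^1≡362, 362^2≡41, 362^4≡220, 362^8≡187, 362^16≡392, 362^32≡259, 362^64≡362, 362^128≡41, 362^256≡220
259 = 256 + 2 + 1, so 362^259 ≡ 220·41·362 ≡ 392 (mod 487)
Squares mod 487: 259^1≡259, 259^2≡362, 259^4≡41, 259^8≡220, 259^16≡187, 259^32≡392, 259^64≡259, 259^128≡362, 259^256≡41
392 = 256 + 128 + 8, so 259^392 ≡ 41·362·220 ≡ 392 (mod 487)
392·392 = 153664 ≡ 259 (mod 487)
220 ≠ 259, so verification fails.

does not verify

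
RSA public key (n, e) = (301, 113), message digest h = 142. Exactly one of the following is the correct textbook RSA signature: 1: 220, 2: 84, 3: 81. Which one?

Candidate 1: Squares mod 301: 220^1≡220, 220^2≡240, 220^4≡109, 220^8≡142, 220^16≡298, 220^32≡9, 220^64≡81; 113 = 64 + 32 + 16 + 1, so 220^113 ≡ 81·9·298·220 ≡ 159 (mod 301)
Candidate 2: Squares mod 301: 84^1≡84, 84^2≡133, 84^4≡231, 84^8≡84, 84^16≡133, 84^32≡231, 84^64≡84; 113 = 64 + 32 + 16 + 1, so 84^113 ≡ 84·231·133·84 ≡ 84 (mod 301)
Candidate 3: Squares mod 301: 81^1≡81, 81^2≡240, 81^4≡109, 81^8≡142, 81^16≡298, 81^32≡9, 81^64≡81; 113 = 64 + 32 + 16 + 1, so 81^113 ≡ 81·9·298·81 ≡ 142 (mod 301)
  → matches h = 142

3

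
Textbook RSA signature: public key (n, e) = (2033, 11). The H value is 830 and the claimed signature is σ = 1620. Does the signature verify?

σ^2 ≡ 1620^2 = 2624400 ≡ 1830
σ^4 ≡ 1830^2 = 3348900 ≡ 549
σ^8 ≡ 549^2 = 301401 ≡ 517
11 = 8 + 2 + 1, so σ^11 ≡ 517·1830·1620 ≡ 1203 (mod 2033)
The recovered value 1203 does not match the digest 830.

does not verify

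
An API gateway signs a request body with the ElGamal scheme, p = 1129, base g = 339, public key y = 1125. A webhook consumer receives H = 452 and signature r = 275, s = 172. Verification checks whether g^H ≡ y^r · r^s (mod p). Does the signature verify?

does not verify

Left side g^H mod p:
339^2 = 114921 ≡ 892
339^4 ≡ 892^2 = 795664 ≡ 848
339^8 ≡ 848^2 = 719104 ≡ 1060
339^16 ≡ 1060^2 = 1123600 ≡ 245
339^32 ≡ 245^2 = 60025 ≡ 188
339^64 ≡ 188^2 = 35344 ≡ 345
339^128 ≡ 345^2 = 119025 ≡ 480
339^256 ≡ 480^2 = 230400 ≡ 84
452 = 256 + 128 + 64 + 4, so 339^452 ≡ 84·480·345·848 ≡ 271 (mod 1129)
Right side y^r · r^s mod p:
1125^2 = 1265625 ≡ 16
1125^4 ≡ 16^2 = 256
1125^8 ≡ 256^2 = 65536 ≡ 54
1125^16 ≡ 54^2 = 2916 ≡ 658
1125^32 ≡ 658^2 = 432964 ≡ 557
1125^64 ≡ 557^2 = 310249 ≡ 903
1125^128 ≡ 903^2 = 815409 ≡ 271
1125^256 ≡ 271^2 = 73441 ≡ 56
275 = 256 + 16 + 2 + 1, so 1125^275 ≡ 56·658·16·1125 ≡ 209 (mod 1129)
275^2 = 75625 ≡ 1111
275^4 ≡ 1111^2 = 1234321 ≡ 324
275^8 ≡ 324^2 = 104976 ≡ 1108
275^16 ≡ 1108^2 = 1227664 ≡ 441
275^32 ≡ 441^2 = 194481 ≡ 293
275^64 ≡ 293^2 = 85849 ≡ 45
275^128 ≡ 45^2 = 2025 ≡ 896
172 = 128 + 32 + 8 + 4, so 275^172 ≡ 896·293·1108·324 ≡ 64 (mod 1129)
209·64 = 13376 ≡ 957 (mod 1129)
271 ≠ 957, so verification fails.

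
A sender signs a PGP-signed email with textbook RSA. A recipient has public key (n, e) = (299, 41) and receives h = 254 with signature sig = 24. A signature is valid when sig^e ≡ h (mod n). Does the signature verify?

verifies

Squares mod 299: sig^1≡24, sig^2≡277, sig^4≡185, sig^8≡139, sig^16≡185, sig^32≡139
41 = 32 + 8 + 1, so sig^41 ≡ 139·139·24 ≡ 254 (mod 299)
Since 254 equals the digest 254, verification succeeds.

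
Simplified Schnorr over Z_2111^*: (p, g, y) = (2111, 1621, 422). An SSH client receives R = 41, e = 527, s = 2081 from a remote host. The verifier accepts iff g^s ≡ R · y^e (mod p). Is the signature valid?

valid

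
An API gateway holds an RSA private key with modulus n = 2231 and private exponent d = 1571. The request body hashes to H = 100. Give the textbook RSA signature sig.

H^2 ≡ 100^2 = 10000 ≡ 1076
H^4 ≡ 1076^2 = 1157776 ≡ 2118
H^8 ≡ 2118^2 = 4485924 ≡ 1614
H^16 ≡ 1614^2 = 2604996 ≡ 1419
H^32 ≡ 1419^2 = 2013561 ≡ 1199
H^64 ≡ 1199^2 = 1437601 ≡ 837
H^128 ≡ 837^2 = 700569 ≡ 35
H^256 ≡ 35^2 = 1225
H^512 ≡ 1225^2 = 1500625 ≡ 1393
H^1024 ≡ 1393^2 = 1940449 ≡ 1710
1571 = 1024 + 512 + 32 + 2 + 1, so H^1571 ≡ 1710·1393·1199·1076·100 ≡ 1527 (mod 2231)

1527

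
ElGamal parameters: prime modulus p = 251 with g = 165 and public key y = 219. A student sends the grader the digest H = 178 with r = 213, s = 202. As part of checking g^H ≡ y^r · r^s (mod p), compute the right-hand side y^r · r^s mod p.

189

219^2 = 47961 ≡ 20
219^4 ≡ 20^2 = 400 ≡ 149
219^8 ≡ 149^2 = 22201 ≡ 113
219^16 ≡ 113^2 = 12769 ≡ 219
219^32 ≡ 219^2 = 47961 ≡ 20
219^64 ≡ 20^2 = 400 ≡ 149
219^128 ≡ 149^2 = 22201 ≡ 113
213 = 128 + 64 + 16 + 4 + 1, so 219^213 ≡ 113·149·219·149·219 ≡ 113 (mod 251)
213^2 = 45369 ≡ 189
213^4 ≡ 189^2 = 35721 ≡ 79
213^8 ≡ 79^2 = 6241 ≡ 217
213^16 ≡ 217^2 = 47089 ≡ 152
213^32 ≡ 152^2 = 23104 ≡ 12
213^64 ≡ 12^2 = 144
213^128 ≡ 144^2 = 20736 ≡ 154
202 = 128 + 64 + 8 + 2, so 213^202 ≡ 154·144·217·189 ≡ 15 (mod 251)
y^r · r^s ≡ 113·15 = 1695 ≡ 189 (mod 251)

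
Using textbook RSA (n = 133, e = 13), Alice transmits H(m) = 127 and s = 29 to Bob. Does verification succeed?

s^2 ≡ 29^2 = 841 ≡ 43
s^4 ≡ 43^2 = 1849 ≡ 120
s^8 ≡ 120^2 = 14400 ≡ 36
13 = 8 + 4 + 1, so s^13 ≡ 36·120·29 ≡ 127 (mod 133)
127 = H(m), so the signature checks out.

passes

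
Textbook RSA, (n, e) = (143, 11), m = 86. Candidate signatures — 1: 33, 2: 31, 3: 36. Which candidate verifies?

2

Candidate 1: Squares mod 143: 33^1≡33, 33^2≡88, 33^4≡22, 33^8≡55; 11 = 8 + 2 + 1, so 33^11 ≡ 55·88·33 ≡ 132 (mod 143)
Candidate 2: Squares mod 143: 31^1≡31, 31^2≡103, 31^4≡27, 31^8≡14; 11 = 8 + 2 + 1, so 31^11 ≡ 14·103·31 ≡ 86 (mod 143)
  → matches m = 86
Candidate 3: Squares mod 143: 36^1≡36, 36^2≡9, 36^4≡81, 36^8≡126; 11 = 8 + 2 + 1, so 36^11 ≡ 126·9·36 ≡ 69 (mod 143)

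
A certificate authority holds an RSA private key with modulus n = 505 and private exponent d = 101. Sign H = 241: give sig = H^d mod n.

H^2 ≡ 241^2 = 58081 ≡ 6
H^4 ≡ 6^2 = 36
H^8 ≡ 36^2 = 1296 ≡ 286
H^16 ≡ 286^2 = 81796 ≡ 491
H^32 ≡ 491^2 = 241081 ≡ 196
H^64 ≡ 196^2 = 38416 ≡ 36
101 = 64 + 32 + 4 + 1, so H^101 ≡ 36·196·36·241 ≡ 241 (mod 505)

241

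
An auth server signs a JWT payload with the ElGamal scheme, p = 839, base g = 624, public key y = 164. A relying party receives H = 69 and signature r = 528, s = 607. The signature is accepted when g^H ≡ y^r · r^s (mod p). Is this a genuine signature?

forged

Left side g^H mod p:
624^69 mod 839 = 44
Right side y^r · r^s mod p:
164^528 mod 839 = 81
528^607 mod 839 = 359
81·359 = 29079 ≡ 553 (mod 839)
44 ≠ 553, so verification fails.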